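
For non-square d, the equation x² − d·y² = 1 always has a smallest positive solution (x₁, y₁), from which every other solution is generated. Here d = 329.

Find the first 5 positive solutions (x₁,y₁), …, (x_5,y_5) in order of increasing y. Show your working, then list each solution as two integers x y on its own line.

d=329: √d = [18; 7,4,2,1,1,4,1,1,2,4,7,36] (ℓ=12, even), read p_11/q_11
a_0=18:  p_0=18·1+0=18,  q_0=18·0+1=1
…
a_2=4:  p_2=4·127+18=526,  q_2=4·7+1=29
a_3=2:  p_3=2·526+127=1179,  q_3=2·29+7=65
a_4=1:  p_4=1·1179+526=1705,  q_4=1·65+29=94
…
a_6=4:  p_6=4·2884+1705=13241,  q_6=4·159+94=730
…
a_8=1:  p_8=1·16125+13241=29366,  q_8=1·889+730=1619
…
a_10=4:  p_10=4·74857+29366=328794,  q_10=4·4127+1619=18127
a_11=7:  p_11=7·328794+74857=2376415,  q_11=7·18127+4127=131016
→ (2376415, 131016).  Check: 2376415²=5647348252225, 329·131016²=5647348252224, difference 1.
(2376415+131016√329)^2 = 11294696504449 + 622696775280√329
(2376415+131016√329)^3 = 53681772387237964255 + 2959571914453911384√329
(2376415+131016√329)^4 = 255140338255224918953587201 + 14066342182173360946441440√329
(2376415+131016√329)^5 = 1212638653869526969777790618564575 + 66854933113696055535160815363816√329

2376415 131016
11294696504449 622696775280
53681772387237964255 2959571914453911384
255140338255224918953587201 14066342182173360946441440
1212638653869526969777790618564575 66854933113696055535160815363816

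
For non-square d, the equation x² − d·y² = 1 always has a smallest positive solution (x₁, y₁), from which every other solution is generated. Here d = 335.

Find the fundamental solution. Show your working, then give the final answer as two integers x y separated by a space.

604 33

d=335: √d = [18; 3,3,3,36] (ℓ=4, even), read p_3/q_3
k=0  a_k=18  p_k/q_k = 18/1
…
k=2  a_k=3  p_k/q_k = 183/10
k=3  a_k=3  p_k/q_k = 604/33
→ (604, 33).  Check: 604²=364816, 335·33²=364815, difference 1.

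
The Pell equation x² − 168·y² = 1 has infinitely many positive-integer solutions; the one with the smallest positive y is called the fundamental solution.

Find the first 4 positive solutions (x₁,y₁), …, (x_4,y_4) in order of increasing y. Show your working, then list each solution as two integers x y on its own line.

[12; 1,24] for √168; ℓ=2 ⇒ convergent index 1
a_0=12:  p_0=12·1+0=12,  q_0=12·0+1=1
a_1=1:  p_1=1·12+1=13,  q_1=1·1+0=1
(x₁, y₁) = (13, 1);  13² − 168·1² = 1 ✓
k=2:  x_2 = 13·13+168·1·1 = 337,  y_2 = 13·1+1·13 = 26
k=3:  x_3 = 13·337+168·1·26 = 8749,  y_3 = 13·26+1·337 = 675
k=4:  x_4 = 13·8749+168·1·675 = 227137,  y_4 = 13·675+1·8749 = 17524

13 1
337 26
8749 675
227137 17524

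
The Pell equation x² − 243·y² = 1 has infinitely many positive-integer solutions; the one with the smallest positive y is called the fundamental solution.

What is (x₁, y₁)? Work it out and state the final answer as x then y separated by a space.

d=243: √d = [15; 1,1,2,3,15,3,2,1,1,30] (ℓ=10, even), read p_9/q_9
k=0  a_k=15  p_k/q_k = 15/1
…
k=2  a_k=1  p_k/q_k = 31/2
…
k=4  a_k=3  p_k/q_k = 265/17
k=5  a_k=15  p_k/q_k = 4053/260
…
k=7  a_k=2  p_k/q_k = 28901/1854
k=8  a_k=1  p_k/q_k = 41325/2651
k=9  a_k=1  p_k/q_k = 70226/4505
→ (70226, 4505).  Check: 70226²=4931691076, 243·4505²=4931691075, difference 1.

70226 4505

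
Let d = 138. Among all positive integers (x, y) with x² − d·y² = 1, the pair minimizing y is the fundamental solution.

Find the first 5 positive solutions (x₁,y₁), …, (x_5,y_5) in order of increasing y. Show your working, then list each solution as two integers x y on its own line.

47 4
4417 376
415151 35340
39019777 3321584
3667443887 312193556

[11; 1,2,1,22] for √138; ℓ=4 ⇒ convergent index 3
a_0=11:  p_0=11·1+0=11,  q_0=11·0+1=1
…
a_2=2:  p_2=2·12+11=35,  q_2=2·1+1=3
a_3=1:  p_3=1·35+12=47,  q_3=1·3+1=4
fundamental: x₁=47, y₁=4  (since 2209 − 138·16 = 1)
(47+4√138)^2 = 4417 + 376√138
(47+4√138)^3 = 415151 + 35340√138
(47+4√138)^4 = 39019777 + 3321584√138
(47+4√138)^5 = 3667443887 + 312193556√138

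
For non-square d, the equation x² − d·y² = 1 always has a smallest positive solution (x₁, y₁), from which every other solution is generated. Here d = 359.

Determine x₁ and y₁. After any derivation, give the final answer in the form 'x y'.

[18; 1,17,1,36] for √359; ℓ=4 ⇒ convergent index 3
a_0=18:  p_0=18·1+0=18,  q_0=18·0+1=1
…
a_2=17:  p_2=17·19+18=341,  q_2=17·1+1=18
a_3=1:  p_3=1·341+19=360,  q_3=1·18+1=19
fundamental: x₁=360, y₁=19  (since 129600 − 359·361 = 1)

360 19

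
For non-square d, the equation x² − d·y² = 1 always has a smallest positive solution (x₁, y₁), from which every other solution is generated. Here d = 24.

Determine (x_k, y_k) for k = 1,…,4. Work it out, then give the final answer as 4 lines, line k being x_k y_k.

[4; 1,8] for √24; ℓ=2 ⇒ convergent index 1
k=0  a_k=4  p_k/q_k = 4/1
k=1  a_k=1  p_k/q_k = 5/1
→ (5, 1).  Check: 5²=25, 24·1²=24, difference 1.
n=2: (5,1)∘(5,1) = (5·5+24·1·1, 5·1+1·5) = (49,10)
n=3: (49,10)∘(5,1) = (5·49+24·1·10, 5·10+1·49) = (485,99)
n=4: (485,99)∘(5,1) = (5·485+24·1·99, 5·99+1·485) = (4801,980)

5 1
49 10
485 99
4801 980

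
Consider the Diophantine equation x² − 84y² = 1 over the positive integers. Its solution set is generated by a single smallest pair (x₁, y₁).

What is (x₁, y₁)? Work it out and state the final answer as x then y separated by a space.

[9; 6,18] for √84; ℓ=2 ⇒ convergent index 1
a_0=9:  p_0=9·1+0=9,  q_0=9·0+1=1
a_1=6:  p_1=6·9+1=55,  q_1=6·1+0=6
(x₁, y₁) = (55, 6);  55² − 84·6² = 1 ✓

55 6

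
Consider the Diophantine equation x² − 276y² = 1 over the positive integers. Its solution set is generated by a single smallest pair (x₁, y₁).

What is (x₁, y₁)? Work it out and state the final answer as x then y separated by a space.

7775 468

√276 → a₀=16, period (1,1,1,1,2,2,2,1,1,1,1,32); ℓ=12 even so k=11
a_0=16:  p_0=16·1+0=16,  q_0=16·0+1=1
a_1=1:  p_1=1·16+1=17,  q_1=1·1+0=1
a_2=1:  p_2=1·17+16=33,  q_2=1·1+1=2
a_3=1:  p_3=1·33+17=50,  q_3=1·2+1=3
a_4=1:  p_4=1·50+33=83,  q_4=1·3+2=5
…
a_6=2:  p_6=2·216+83=515,  q_6=2·13+5=31
a_7=2:  p_7=2·515+216=1246,  q_7=2·31+13=75
a_8=1:  p_8=1·1246+515=1761,  q_8=1·75+31=106
…
a_10=1:  p_10=1·3007+1761=4768,  q_10=1·181+106=287
a_11=1:  p_11=1·4768+3007=7775,  q_11=1·287+181=468
(x₁, y₁) = (7775, 468);  7775² − 276·468² = 1 ✓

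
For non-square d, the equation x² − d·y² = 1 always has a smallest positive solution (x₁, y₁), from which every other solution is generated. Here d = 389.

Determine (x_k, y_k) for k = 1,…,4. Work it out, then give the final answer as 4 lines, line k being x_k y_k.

3287049 166660
21609382256801 1095639172680
142062196675667653449 7202839293837075980
933930803041091759821507201 47352171395934637886793360

√389 = [19; 1,2,1,1,1,1,2,1,38, …], period ℓ=9 (odd) → k=17
i=0: a=19 ⇒ p=19, q=1
i=1: a=1 ⇒ p=20, q=1
i=2: a=2 ⇒ p=59, q=3
i=3: a=1 ⇒ p=79, q=4
i=4: a=1 ⇒ p=138, q=7
i=5: a=1 ⇒ p=217, q=11
i=6: a=1 ⇒ p=355, q=18
i=7: a=2 ⇒ p=927, q=47
i=8: a=1 ⇒ p=1282, q=65
i=9: a=38 ⇒ p=49643, q=2517
i=10: a=1 ⇒ p=50925, q=2582
i=11: a=2 ⇒ p=151493, q=7681
i=12: a=1 ⇒ p=202418, q=10263
i=13: a=1 ⇒ p=353911, q=17944
…
i=15: a=1 ⇒ p=910240, q=46151
i=16: a=2 ⇒ p=2376809, q=120509
i=17: a=1 ⇒ p=3287049, q=166660
(x₁, y₁) = (3287049, 166660);  3287049² − 389·166660² = 1 ✓
(3287049+166660√389)^2 = 21609382256801 + 1095639172680√389
(3287049+166660√389)^3 = 142062196675667653449 + 7202839293837075980√389
(3287049+166660√389)^4 = 933930803041091759821507201 + 47352171395934637886793360√389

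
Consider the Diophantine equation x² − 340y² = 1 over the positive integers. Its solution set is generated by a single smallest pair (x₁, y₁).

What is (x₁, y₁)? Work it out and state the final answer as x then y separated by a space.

285769 15498

[18; 2,3,1,1,1,…,3,2,36] for √340; ℓ=14 ⇒ convergent index 13
k=0  a_k=18  p_k/q_k = 18/1
k=1  a_k=2  p_k/q_k = 37/2
k=2  a_k=3  p_k/q_k = 129/7
…
k=4  a_k=1  p_k/q_k = 295/16
k=5  a_k=1  p_k/q_k = 461/25
…
k=7  a_k=8  p_k/q_k = 6509/353
k=8  a_k=1  p_k/q_k = 7265/394
k=9  a_k=1  p_k/q_k = 13774/747
…
k=11  a_k=1  p_k/q_k = 34813/1888
k=12  a_k=3  p_k/q_k = 125478/6805
k=13  a_k=2  p_k/q_k = 285769/15498
(x₁, y₁) = (285769, 15498);  285769² − 340·15498² = 1 ✓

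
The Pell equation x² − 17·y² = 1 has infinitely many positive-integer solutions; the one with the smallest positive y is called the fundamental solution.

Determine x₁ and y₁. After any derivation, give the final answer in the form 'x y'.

33 8

d=17: √d = [4; 8] (ℓ=1, odd), read p_1/q_1
k=0  a_k=4  p_k/q_k = 4/1
k=1  a_k=8  p_k/q_k = 33/8
fundamental: x₁=33, y₁=8  (since 1089 − 17·64 = 1)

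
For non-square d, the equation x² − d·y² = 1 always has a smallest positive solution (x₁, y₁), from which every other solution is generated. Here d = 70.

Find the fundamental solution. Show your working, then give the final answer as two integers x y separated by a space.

251 30

√70 = [8; 2,1,2,1,2,16, …], period ℓ=6 (even) → k=5
k=0  a_k=8  p_k/q_k = 8/1
…
k=2  a_k=1  p_k/q_k = 25/3
…
k=4  a_k=1  p_k/q_k = 92/11
k=5  a_k=2  p_k/q_k = 251/30
(x₁, y₁) = (251, 30);  251² − 70·30² = 1 ✓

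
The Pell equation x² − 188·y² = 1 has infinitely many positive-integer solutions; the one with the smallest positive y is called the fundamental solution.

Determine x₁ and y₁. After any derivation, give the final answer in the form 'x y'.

d=188: √d = [13; 1,2,2,6,2,2,1,26] (ℓ=8, even), read p_7/q_7
a_0=13:  p_0=13·1+0=13,  q_0=13·0+1=1
…
a_2=2:  p_2=2·14+13=41,  q_2=2·1+1=3
a_3=2:  p_3=2·41+14=96,  q_3=2·3+1=7
…
a_6=2:  p_6=2·1330+617=3277,  q_6=2·97+45=239
a_7=1:  p_7=1·3277+1330=4607,  q_7=1·239+97=336
→ (4607, 336).  Check: 4607²=21224449, 188·336²=21224448, difference 1.

4607 336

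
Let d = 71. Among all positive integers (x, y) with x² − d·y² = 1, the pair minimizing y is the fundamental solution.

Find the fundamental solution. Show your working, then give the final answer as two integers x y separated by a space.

d=71: √d = [8; 2,2,1,7,1,2,2,16] (ℓ=8, even), read p_7/q_7
i=0: a=8 ⇒ p=8, q=1
i=1: a=2 ⇒ p=17, q=2
i=2: a=2 ⇒ p=42, q=5
i=3: a=1 ⇒ p=59, q=7
i=4: a=7 ⇒ p=455, q=54
i=5: a=1 ⇒ p=514, q=61
i=6: a=2 ⇒ p=1483, q=176
i=7: a=2 ⇒ p=3480, q=413
fundamental: x₁=3480, y₁=413  (since 12110400 − 71·170569 = 1)

3480 413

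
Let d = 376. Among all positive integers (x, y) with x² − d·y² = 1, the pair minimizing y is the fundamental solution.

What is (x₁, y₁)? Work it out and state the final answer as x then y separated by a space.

2143295 110532

[19; 2,1,1,3,1,…,1,2,38] for √376; ℓ=16 ⇒ convergent index 15
k=0  a_k=19  p_k/q_k = 19/1
…
k=2  a_k=1  p_k/q_k = 58/3
k=3  a_k=1  p_k/q_k = 97/5
…
k=5  a_k=1  p_k/q_k = 446/23
k=6  a_k=2  p_k/q_k = 1241/64
k=7  a_k=2  p_k/q_k = 2928/151
k=8  a_k=4  p_k/q_k = 12953/668
k=9  a_k=2  p_k/q_k = 28834/1487
k=10  a_k=2  p_k/q_k = 70621/3642
k=11  a_k=1  p_k/q_k = 99455/5129
…
k=14  a_k=1  p_k/q_k = 837427/43187
k=15  a_k=2  p_k/q_k = 2143295/110532
(x₁, y₁) = (2143295, 110532);  2143295² − 376·110532² = 1 ✓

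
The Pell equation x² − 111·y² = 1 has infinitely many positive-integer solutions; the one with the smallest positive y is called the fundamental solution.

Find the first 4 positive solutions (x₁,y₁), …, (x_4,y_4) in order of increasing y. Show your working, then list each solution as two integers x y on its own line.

d=111: √d = [10; 1,1,6,1,1,20] (ℓ=6, even), read p_5/q_5
k=0  a_k=10  p_k/q_k = 10/1
…
k=4  a_k=1  p_k/q_k = 158/15
k=5  a_k=1  p_k/q_k = 295/28
(x₁, y₁) = (295, 28);  295² − 111·28² = 1 ✓
(295+28√111)^2 = 174049 + 16520√111
(295+28√111)^3 = 102688615 + 9746772√111
(295+28√111)^4 = 60586108801 + 5750578960√111

295 28
174049 16520
102688615 9746772
60586108801 5750578960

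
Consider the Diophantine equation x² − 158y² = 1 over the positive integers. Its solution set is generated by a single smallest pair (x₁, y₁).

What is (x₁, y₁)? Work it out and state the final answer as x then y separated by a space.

7743 616

[12; 1,1,3,12,3,1,1,24] for √158; ℓ=8 ⇒ convergent index 7
k=0  a_k=12  p_k/q_k = 12/1
…
k=4  a_k=12  p_k/q_k = 1081/86
k=5  a_k=3  p_k/q_k = 3331/265
k=6  a_k=1  p_k/q_k = 4412/351
k=7  a_k=1  p_k/q_k = 7743/616
fundamental: x₁=7743, y₁=616  (since 59954049 − 158·379456 = 1)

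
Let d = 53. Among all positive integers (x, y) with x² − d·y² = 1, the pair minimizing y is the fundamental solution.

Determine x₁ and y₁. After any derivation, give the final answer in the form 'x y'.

66249 9100

d=53: √d = [7; 3,1,1,3,14] (ℓ=5, odd), read p_9/q_9
step 0: (7, 1)  from 7·(1,0) + (0,1)
…
step 3: (51, 7)  from 1·(29,4) + (22,3)
…
step 8: (18557, 2549)  from 1·(10578,1453) + (7979,1096)
step 9: (66249, 9100)  from 3·(18557,2549) + (10578,1453)
fundamental: x₁=66249, y₁=9100  (since 4388930001 − 53·82810000 = 1)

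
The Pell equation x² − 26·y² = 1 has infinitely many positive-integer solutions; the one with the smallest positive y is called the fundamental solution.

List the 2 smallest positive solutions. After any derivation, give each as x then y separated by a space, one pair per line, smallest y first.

51 10
5201 1020

√26 = [5; 10, …], period ℓ=1 (odd) → k=1
k=0  a_k=5  p_k/q_k = 5/1
k=1  a_k=10  p_k/q_k = 51/10
→ (51, 10).  Check: 51²=2601, 26·10²=2600, difference 1.
k=2:  x_2 = 51·51+26·10·10 = 5201,  y_2 = 51·10+10·51 = 1020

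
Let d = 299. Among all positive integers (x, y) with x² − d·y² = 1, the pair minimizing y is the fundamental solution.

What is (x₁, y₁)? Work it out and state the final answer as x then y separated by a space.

415 24

d=299: √d = [17; 3,2,3,34] (ℓ=4, even), read p_3/q_3
a_0=17:  p_0=17·1+0=17,  q_0=17·0+1=1
…
a_2=2:  p_2=2·52+17=121,  q_2=2·3+1=7
a_3=3:  p_3=3·121+52=415,  q_3=3·7+3=24
(x₁, y₁) = (415, 24);  415² − 299·24² = 1 ✓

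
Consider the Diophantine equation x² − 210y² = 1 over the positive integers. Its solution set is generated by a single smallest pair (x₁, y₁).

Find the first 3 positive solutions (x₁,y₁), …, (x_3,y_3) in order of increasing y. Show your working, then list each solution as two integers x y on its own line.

√210 → a₀=14, period (2,28); ℓ=2 even so k=1
step 0: (14, 1)  from 14·(1,0) + (0,1)
step 1: (29, 2)  from 2·(14,1) + (1,0)
(x₁, y₁) = (29, 2);  29² − 210·2² = 1 ✓
n=2: (29,2)∘(29,2) = (29·29+210·2·2, 29·2+2·29) = (1681,116)
n=3: (1681,116)∘(29,2) = (29·1681+210·2·116, 29·116+2·1681) = (97469,6726)

29 2
1681 116
97469 6726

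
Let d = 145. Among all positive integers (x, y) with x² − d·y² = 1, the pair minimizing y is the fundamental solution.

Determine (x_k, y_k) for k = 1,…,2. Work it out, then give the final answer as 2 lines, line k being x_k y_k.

289 24
167041 13872

d=145: √d = [12; 24] (ℓ=1, odd), read p_1/q_1
step 0: (12, 1)  from 12·(1,0) + (0,1)
step 1: (289, 24)  from 24·(12,1) + (1,0)
fundamental: x₁=289, y₁=24  (since 83521 − 145·576 = 1)
(289+24√145)^2 = 167041 + 13872√145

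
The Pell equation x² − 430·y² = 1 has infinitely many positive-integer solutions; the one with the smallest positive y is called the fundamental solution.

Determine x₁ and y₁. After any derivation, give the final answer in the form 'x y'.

[20; 1,2,1,3,1,…,2,1,40] for √430; ℓ=14 ⇒ convergent index 13
a_0=20:  p_0=20·1+0=20,  q_0=20·0+1=1
a_1=1:  p_1=1·20+1=21,  q_1=1·1+0=1
a_2=2:  p_2=2·21+20=62,  q_2=2·1+1=3
a_3=1:  p_3=1·62+21=83,  q_3=1·3+1=4
a_4=3:  p_4=3·83+62=311,  q_4=3·4+3=15
a_5=1:  p_5=1·311+83=394,  q_5=1·15+4=19
a_6=6:  p_6=6·394+311=2675,  q_6=6·19+15=129
…
a_9=1:  p_9=1·133439+21794=155233,  q_9=1·6435+1051=7486
a_10=3:  p_10=3·155233+133439=599138,  q_10=3·7486+6435=28893
a_11=1:  p_11=1·599138+155233=754371,  q_11=1·28893+7486=36379
a_12=2:  p_12=2·754371+599138=2107880,  q_12=2·36379+28893=101651
a_13=1:  p_13=1·2107880+754371=2862251,  q_13=1·101651+36379=138030
→ (2862251, 138030).  Check: 2862251²=8192480787001, 430·138030²=8192480787000, difference 1.

2862251 138030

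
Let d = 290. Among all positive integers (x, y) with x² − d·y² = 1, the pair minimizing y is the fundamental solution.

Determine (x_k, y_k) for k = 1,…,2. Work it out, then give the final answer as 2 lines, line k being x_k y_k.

√290 = [17; 34, …], period ℓ=1 (odd) → k=1
k=0  a_k=17  p_k/q_k = 17/1
k=1  a_k=34  p_k/q_k = 579/34
→ (579, 34).  Check: 579²=335241, 290·34²=335240, difference 1.
(579+34√290)^2 = 670481 + 39372√290

579 34
670481 39372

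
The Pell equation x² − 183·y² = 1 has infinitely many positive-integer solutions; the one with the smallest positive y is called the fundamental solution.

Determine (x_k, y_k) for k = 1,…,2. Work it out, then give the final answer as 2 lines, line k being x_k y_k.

[13; 1,1,8,1,1,26] for √183; ℓ=6 ⇒ convergent index 5
i=0: a=13 ⇒ p=13, q=1
i=1: a=1 ⇒ p=14, q=1
i=2: a=1 ⇒ p=27, q=2
i=3: a=8 ⇒ p=230, q=17
i=4: a=1 ⇒ p=257, q=19
i=5: a=1 ⇒ p=487, q=36
fundamental: x₁=487, y₁=36  (since 237169 − 183·1296 = 1)
(x_2, y_2) = (487·487 + 183·36·36, 487·36 + 36·487) = (474337, 35064)

487 36
474337 35064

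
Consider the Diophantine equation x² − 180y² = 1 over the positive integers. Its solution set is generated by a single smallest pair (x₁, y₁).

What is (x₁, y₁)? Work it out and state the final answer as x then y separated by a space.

161 12

√180 = [13; 2,2,2,26, …], period ℓ=4 (even) → k=3
i=0: a=13 ⇒ p=13, q=1
…
i=2: a=2 ⇒ p=67, q=5
i=3: a=2 ⇒ p=161, q=12
(x₁, y₁) = (161, 12);  161² − 180·12² = 1 ✓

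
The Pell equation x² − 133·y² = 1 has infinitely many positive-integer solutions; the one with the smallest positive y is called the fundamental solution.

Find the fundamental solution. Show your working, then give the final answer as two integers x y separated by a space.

[11; 1,1,7,5,1,…,1,1,22] for √133; ℓ=16 ⇒ convergent index 15
k=0  a_k=11  p_k/q_k = 11/1
k=1  a_k=1  p_k/q_k = 12/1
k=2  a_k=1  p_k/q_k = 23/2
k=3  a_k=7  p_k/q_k = 173/15
k=4  a_k=5  p_k/q_k = 888/77
…
k=9  a_k=1  p_k/q_k = 10979/952
…
k=14  a_k=1  p_k/q_k = 1378591/119539
k=15  a_k=1  p_k/q_k = 2588599/224460
fundamental: x₁=2588599, y₁=224460  (since 6700844782801 − 133·50382291600 = 1)

2588599 224460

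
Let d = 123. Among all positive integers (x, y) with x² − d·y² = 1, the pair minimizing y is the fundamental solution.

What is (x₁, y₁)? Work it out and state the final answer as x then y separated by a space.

d=123: √d = [11; 11,22] (ℓ=2, even), read p_1/q_1
i=0: a=11 ⇒ p=11, q=1
i=1: a=11 ⇒ p=122, q=11
→ (122, 11).  Check: 122²=14884, 123·11²=14883, difference 1.

122 11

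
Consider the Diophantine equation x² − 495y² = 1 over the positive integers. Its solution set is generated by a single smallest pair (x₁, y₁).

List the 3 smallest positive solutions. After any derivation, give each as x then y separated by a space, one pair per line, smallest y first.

√495 = [22; 4,44, …], period ℓ=2 (even) → k=1
i=0: a=22 ⇒ p=22, q=1
i=1: a=4 ⇒ p=89, q=4
(x₁, y₁) = (89, 4);  89² − 495·4² = 1 ✓
k=2:  x_2 = 89·89+495·4·4 = 15841,  y_2 = 89·4+4·89 = 712
k=3:  x_3 = 89·15841+495·4·712 = 2819609,  y_3 = 89·712+4·15841 = 126732

89 4
15841 712
2819609 126732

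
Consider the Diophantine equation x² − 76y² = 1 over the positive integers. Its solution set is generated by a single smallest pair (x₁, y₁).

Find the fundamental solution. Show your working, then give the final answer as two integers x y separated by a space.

57799 6630

[8; 1,2,1,1,5,4,5,1,1,2,1,16] for √76; ℓ=12 ⇒ convergent index 11
k=0  a_k=8  p_k/q_k = 8/1
…
k=4  a_k=1  p_k/q_k = 61/7
k=5  a_k=5  p_k/q_k = 340/39
k=6  a_k=4  p_k/q_k = 1421/163
…
k=8  a_k=1  p_k/q_k = 8866/1017
k=9  a_k=1  p_k/q_k = 16311/1871
k=10  a_k=2  p_k/q_k = 41488/4759
k=11  a_k=1  p_k/q_k = 57799/6630
→ (57799, 6630).  Check: 57799²=3340724401, 76·6630²=3340724400, difference 1.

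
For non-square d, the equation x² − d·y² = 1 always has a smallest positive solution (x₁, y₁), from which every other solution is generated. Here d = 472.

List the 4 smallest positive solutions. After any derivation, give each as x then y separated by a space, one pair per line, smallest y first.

√472 = [21; 1,2,1,1,1,…,2,1,42, …], period ℓ=14 (even) → k=13
step 0: (21, 1)  from 21·(1,0) + (0,1)
…
step 3: (87, 4)  from 1·(65,3) + (22,1)
step 4: (152, 7)  from 1·(87,4) + (65,3)
step 5: (239, 11)  from 1·(152,7) + (87,4)
step 6: (1108, 51)  from 4·(239,11) + (152,7)
…
step 9: (30003, 1381)  from 1·(24224,1115) + (5779,266)
step 10: (54227, 2496)  from 1·(30003,1381) + (24224,1115)
step 11: (84230, 3877)  from 1·(54227,2496) + (30003,1381)
step 12: (222687, 10250)  from 2·(84230,3877) + (54227,2496)
step 13: (306917, 14127)  from 1·(222687,10250) + (84230,3877)
(x₁, y₁) = (306917, 14127);  306917² − 472·14127² = 1 ✓
n=2: (306917,14127)∘(306917,14127) = (306917·306917+472·14127·14127, 306917·14127+14127·306917) = (188396089777,8671632918)
n=3: (188396089777,8671632918)∘(306917,14127) = (306917·188396089777+472·14127·8671632918, 306917·8671632918+14127·188396089777) = (115643925371868101,5322943120573485)
n=4: (115643925371868101,5322943120573485)∘(306917,14127) = (306917·115643925371868101+472·14127·5322943120573485, 306917·5322943120573485+14127·115643925371868101) = (70986173286526887819457,3267403467465432958572)

306917 14127
188396089777 8671632918
115643925371868101 5322943120573485
70986173286526887819457 3267403467465432958572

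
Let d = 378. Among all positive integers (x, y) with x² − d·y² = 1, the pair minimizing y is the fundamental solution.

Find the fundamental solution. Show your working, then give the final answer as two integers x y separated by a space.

8749 450

√378 = [19; 2,3,1,4,1,3,2,38, …], period ℓ=8 (even) → k=7
i=0: a=19 ⇒ p=19, q=1
i=1: a=2 ⇒ p=39, q=2
i=2: a=3 ⇒ p=136, q=7
…
i=6: a=3 ⇒ p=3869, q=199
i=7: a=2 ⇒ p=8749, q=450
fundamental: x₁=8749, y₁=450  (since 76545001 − 378·202500 = 1)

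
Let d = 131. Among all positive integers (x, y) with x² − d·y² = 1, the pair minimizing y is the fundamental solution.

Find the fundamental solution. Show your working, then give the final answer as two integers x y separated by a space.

10610 927

[11; 2,4,11,4,2,22] for √131; ℓ=6 ⇒ convergent index 5
k=0  a_k=11  p_k/q_k = 11/1
k=1  a_k=2  p_k/q_k = 23/2
…
k=3  a_k=11  p_k/q_k = 1156/101
k=4  a_k=4  p_k/q_k = 4727/413
k=5  a_k=2  p_k/q_k = 10610/927
→ (10610, 927).  Check: 10610²=112572100, 131·927²=112572099, difference 1.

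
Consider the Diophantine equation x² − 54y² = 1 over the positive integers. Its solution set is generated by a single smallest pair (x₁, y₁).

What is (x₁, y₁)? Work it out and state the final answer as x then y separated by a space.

d=54: √d = [7; 2,1,6,1,2,14] (ℓ=6, even), read p_5/q_5
a_0=7:  p_0=7·1+0=7,  q_0=7·0+1=1
a_1=2:  p_1=2·7+1=15,  q_1=2·1+0=2
a_2=1:  p_2=1·15+7=22,  q_2=1·2+1=3
a_3=6:  p_3=6·22+15=147,  q_3=6·3+2=20
a_4=1:  p_4=1·147+22=169,  q_4=1·20+3=23
a_5=2:  p_5=2·169+147=485,  q_5=2·23+20=66
(x₁, y₁) = (485, 66);  485² − 54·66² = 1 ✓

485 66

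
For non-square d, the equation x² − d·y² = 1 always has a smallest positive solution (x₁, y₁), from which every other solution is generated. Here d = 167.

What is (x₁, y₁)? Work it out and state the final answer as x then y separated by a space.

√167 → a₀=12, period (1,11,1,24); ℓ=4 even so k=3
i=0: a=12 ⇒ p=12, q=1
…
i=2: a=11 ⇒ p=155, q=12
i=3: a=1 ⇒ p=168, q=13
fundamental: x₁=168, y₁=13  (since 28224 − 167·169 = 1)

168 13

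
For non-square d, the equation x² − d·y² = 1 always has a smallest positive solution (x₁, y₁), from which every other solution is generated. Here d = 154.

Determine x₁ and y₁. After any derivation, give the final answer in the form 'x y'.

[12; 2,2,3,1,2,1,3,2,2,24] for √154; ℓ=10 ⇒ convergent index 9
step 0: (12, 1)  from 12·(1,0) + (0,1)
…
step 2: (62, 5)  from 2·(25,2) + (12,1)
…
step 5: (757, 61)  from 2·(273,22) + (211,17)
step 6: (1030, 83)  from 1·(757,61) + (273,22)
…
step 8: (8724, 703)  from 2·(3847,310) + (1030,83)
step 9: (21295, 1716)  from 2·(8724,703) + (3847,310)
fundamental: x₁=21295, y₁=1716  (since 453477025 − 154·2944656 = 1)

21295 1716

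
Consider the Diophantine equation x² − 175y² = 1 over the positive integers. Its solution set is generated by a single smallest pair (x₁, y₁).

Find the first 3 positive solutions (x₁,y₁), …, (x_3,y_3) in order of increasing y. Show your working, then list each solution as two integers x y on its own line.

2024 153
8193151 619344
33165873224 2507104359

√175 → a₀=13, period (4,2,1,2,4,26); ℓ=6 even so k=5
i=0: a=13 ⇒ p=13, q=1
…
i=4: a=2 ⇒ p=463, q=35
i=5: a=4 ⇒ p=2024, q=153
fundamental: x₁=2024, y₁=153  (since 4096576 − 175·23409 = 1)
k=2:  x_2 = 2024·2024+175·153·153 = 8193151,  y_2 = 2024·153+153·2024 = 619344
k=3:  x_3 = 2024·8193151+175·153·619344 = 33165873224,  y_3 = 2024·619344+153·8193151 = 2507104359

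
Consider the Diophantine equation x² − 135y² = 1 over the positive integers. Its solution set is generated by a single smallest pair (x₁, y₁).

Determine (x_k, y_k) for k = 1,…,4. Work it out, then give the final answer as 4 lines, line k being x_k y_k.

244 21
119071 10248
58106404 5001003
28355806081 2440479216

√135 → a₀=11, period (1,1,1,1,1,1,1,22); ℓ=8 even so k=7
i=0: a=11 ⇒ p=11, q=1
…
i=2: a=1 ⇒ p=23, q=2
i=3: a=1 ⇒ p=35, q=3
…
i=6: a=1 ⇒ p=151, q=13
i=7: a=1 ⇒ p=244, q=21
→ (244, 21).  Check: 244²=59536, 135·21²=59535, difference 1.
(x_2, y_2) = (244·244 + 135·21·21, 244·21 + 21·244) = (119071, 10248)
(x_3, y_3) = (244·119071 + 135·21·10248, 244·10248 + 21·119071) = (58106404, 5001003)
(x_4, y_4) = (244·58106404 + 135·21·5001003, 244·5001003 + 21·58106404) = (28355806081, 2440479216)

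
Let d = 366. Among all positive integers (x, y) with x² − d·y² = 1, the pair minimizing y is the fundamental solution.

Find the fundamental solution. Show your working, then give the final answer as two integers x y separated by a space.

907925 47458

√366 = [19; 7,1,1,1,2,12,2,1,1,1,7,38, …], period ℓ=12 (even) → k=11
step 0: (19, 1)  from 19·(1,0) + (0,1)
step 1: (134, 7)  from 7·(19,1) + (1,0)
…
step 5: (1167, 61)  from 2·(440,23) + (287,15)
step 6: (14444, 755)  from 12·(1167,61) + (440,23)
…
step 9: (74554, 3897)  from 1·(44499,2326) + (30055,1571)
step 10: (119053, 6223)  from 1·(74554,3897) + (44499,2326)
step 11: (907925, 47458)  from 7·(119053,6223) + (74554,3897)
(x₁, y₁) = (907925, 47458);  907925² − 366·47458² = 1 ✓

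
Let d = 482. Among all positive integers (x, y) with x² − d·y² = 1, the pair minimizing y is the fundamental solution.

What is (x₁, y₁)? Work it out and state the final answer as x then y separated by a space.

483 22

√482 = [21; 1,20,1,42, …], period ℓ=4 (even) → k=3
step 0: (21, 1)  from 21·(1,0) + (0,1)
…
step 2: (461, 21)  from 20·(22,1) + (21,1)
step 3: (483, 22)  from 1·(461,21) + (22,1)
(x₁, y₁) = (483, 22);  483² − 482·22² = 1 ✓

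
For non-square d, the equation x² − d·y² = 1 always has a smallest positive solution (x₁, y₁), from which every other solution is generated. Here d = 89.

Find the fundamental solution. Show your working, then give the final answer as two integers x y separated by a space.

500001 53000

[9; 2,3,3,2,18] for √89; ℓ=5 ⇒ convergent index 9
i=0: a=9 ⇒ p=9, q=1
i=1: a=2 ⇒ p=19, q=2
i=2: a=3 ⇒ p=66, q=7
i=3: a=3 ⇒ p=217, q=23
i=4: a=2 ⇒ p=500, q=53
…
i=6: a=2 ⇒ p=18934, q=2007
i=7: a=3 ⇒ p=66019, q=6998
i=8: a=3 ⇒ p=216991, q=23001
i=9: a=2 ⇒ p=500001, q=53000
→ (500001, 53000).  Check: 500001²=250001000001, 89·53000²=250001000000, difference 1.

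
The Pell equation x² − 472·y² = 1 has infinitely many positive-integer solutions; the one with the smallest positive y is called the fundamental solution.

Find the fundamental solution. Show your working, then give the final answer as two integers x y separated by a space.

306917 14127

√472 → a₀=21, period (1,2,1,1,1,…,2,1,42); ℓ=14 even so k=13
a_0=21:  p_0=21·1+0=21,  q_0=21·0+1=1
…
a_2=2:  p_2=2·22+21=65,  q_2=2·1+1=3
…
a_4=1:  p_4=1·87+65=152,  q_4=1·4+3=7
…
a_7=5:  p_7=5·1108+239=5779,  q_7=5·51+11=266
a_8=4:  p_8=4·5779+1108=24224,  q_8=4·266+51=1115
…
a_11=1:  p_11=1·54227+30003=84230,  q_11=1·2496+1381=3877
a_12=2:  p_12=2·84230+54227=222687,  q_12=2·3877+2496=10250
a_13=1:  p_13=1·222687+84230=306917,  q_13=1·10250+3877=14127
→ (306917, 14127).  Check: 306917²=94198044889, 472·14127²=94198044888, difference 1.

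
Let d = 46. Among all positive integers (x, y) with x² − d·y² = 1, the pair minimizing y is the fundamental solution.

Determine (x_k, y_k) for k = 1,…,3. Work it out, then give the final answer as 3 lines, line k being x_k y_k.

24335 3588
1184384449 174627960
57643991108495 8499142809612

√46 = [6; 1,3,1,1,2,6,2,1,1,3,1,12, …], period ℓ=12 (even) → k=11
k=0  a_k=6  p_k/q_k = 6/1
…
k=3  a_k=1  p_k/q_k = 34/5
k=4  a_k=1  p_k/q_k = 61/9
…
k=6  a_k=6  p_k/q_k = 997/147
k=7  a_k=2  p_k/q_k = 2150/317
…
k=9  a_k=1  p_k/q_k = 5297/781
k=10  a_k=3  p_k/q_k = 19038/2807
k=11  a_k=1  p_k/q_k = 24335/3588
→ (24335, 3588).  Check: 24335²=592192225, 46·3588²=592192224, difference 1.
n=2: (24335,3588)∘(24335,3588) = (24335·24335+46·3588·3588, 24335·3588+3588·24335) = (1184384449,174627960)
n=3: (1184384449,174627960)∘(24335,3588) = (24335·1184384449+46·3588·174627960, 24335·174627960+3588·1184384449) = (57643991108495,8499142809612)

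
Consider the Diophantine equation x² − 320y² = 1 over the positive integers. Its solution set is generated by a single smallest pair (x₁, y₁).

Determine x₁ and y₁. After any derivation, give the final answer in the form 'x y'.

161 9

d=320: √d = [17; 1,7,1,34] (ℓ=4, even), read p_3/q_3
step 0: (17, 1)  from 17·(1,0) + (0,1)
step 1: (18, 1)  from 1·(17,1) + (1,0)
step 2: (143, 8)  from 7·(18,1) + (17,1)
step 3: (161, 9)  from 1·(143,8) + (18,1)
fundamental: x₁=161, y₁=9  (since 25921 − 320·81 = 1)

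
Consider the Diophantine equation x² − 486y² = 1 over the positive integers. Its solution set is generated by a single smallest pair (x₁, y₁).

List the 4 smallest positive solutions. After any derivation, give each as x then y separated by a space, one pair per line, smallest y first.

485 22
470449 21340
456335045 20699778
442644523201 20078763320

d=486: √d = [22; 22,44] (ℓ=2, even), read p_1/q_1
i=0: a=22 ⇒ p=22, q=1
i=1: a=22 ⇒ p=485, q=22
fundamental: x₁=485, y₁=22  (since 235225 − 486·484 = 1)
(485+22√486)^2 = 470449 + 21340√486
(485+22√486)^3 = 456335045 + 20699778√486
(485+22√486)^4 = 442644523201 + 20078763320√486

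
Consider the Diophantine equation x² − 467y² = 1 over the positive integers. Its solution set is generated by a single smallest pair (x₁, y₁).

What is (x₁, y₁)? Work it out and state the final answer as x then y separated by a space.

d=467: √d = [21; 1,1,1,1,3,…,1,1,42] (ℓ=14, even), read p_13/q_13
step 0: (21, 1)  from 21·(1,0) + (0,1)
…
step 3: (65, 3)  from 1·(43,2) + (22,1)
step 4: (108, 5)  from 1·(65,3) + (43,2)
step 5: (389, 18)  from 3·(108,5) + (65,3)
…
step 7: (27164, 1257)  from 21·(1275,59) + (389,18)
…
step 9: (275465, 12747)  from 3·(82767,3830) + (27164,1257)
step 10: (358232, 16577)  from 1·(275465,12747) + (82767,3830)
…
step 12: (991929, 45901)  from 1·(633697,29324) + (358232,16577)
step 13: (1625626, 75225)  from 1·(991929,45901) + (633697,29324)
(x₁, y₁) = (1625626, 75225);  1625626² − 467·75225² = 1 ✓

1625626 75225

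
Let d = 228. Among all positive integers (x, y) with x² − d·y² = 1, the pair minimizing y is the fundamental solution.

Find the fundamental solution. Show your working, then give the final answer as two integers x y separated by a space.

d=228: √d = [15; 10,30] (ℓ=2, even), read p_1/q_1
k=0  a_k=15  p_k/q_k = 15/1
k=1  a_k=10  p_k/q_k = 151/10
fundamental: x₁=151, y₁=10  (since 22801 − 228·100 = 1)

151 10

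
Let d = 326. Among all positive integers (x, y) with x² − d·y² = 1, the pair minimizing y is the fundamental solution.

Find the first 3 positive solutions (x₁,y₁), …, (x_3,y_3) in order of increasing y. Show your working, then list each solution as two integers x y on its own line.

√326 = [18; 18,36, …], period ℓ=2 (even) → k=1
a_0=18:  p_0=18·1+0=18,  q_0=18·0+1=1
a_1=18:  p_1=18·18+1=325,  q_1=18·1+0=18
fundamental: x₁=325, y₁=18  (since 105625 − 326·324 = 1)
(325+18√326)^2 = 211249 + 11700√326
(325+18√326)^3 = 137311525 + 7604982√326

325 18
211249 11700
137311525 7604982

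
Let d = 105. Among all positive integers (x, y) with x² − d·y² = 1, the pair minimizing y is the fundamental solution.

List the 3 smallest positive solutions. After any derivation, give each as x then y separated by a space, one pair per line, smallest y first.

√105 → a₀=10, period (4,20); ℓ=2 even so k=1
step 0: (10, 1)  from 10·(1,0) + (0,1)
step 1: (41, 4)  from 4·(10,1) + (1,0)
→ (41, 4).  Check: 41²=1681, 105·4²=1680, difference 1.
(41+4√105)^2 = 3361 + 328√105
(41+4√105)^3 = 275561 + 26892√105

41 4
3361 328
275561 26892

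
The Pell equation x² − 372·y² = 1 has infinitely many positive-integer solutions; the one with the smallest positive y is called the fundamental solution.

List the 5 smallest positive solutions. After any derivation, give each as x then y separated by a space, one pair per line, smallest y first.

√372 → a₀=19, period (3,2,12,2,3,38); ℓ=6 even so k=5
step 0: (19, 1)  from 19·(1,0) + (0,1)
…
step 4: (3491, 181)  from 2·(1678,87) + (135,7)
step 5: (12151, 630)  from 3·(3491,181) + (1678,87)
→ (12151, 630).  Check: 12151²=147646801, 372·630²=147646800, difference 1.
(x_2, y_2) = (12151·12151 + 372·630·630, 12151·630 + 630·12151) = (295293601, 15310260)
(x_3, y_3) = (12151·295293601 + 372·630·15310260, 12151·15310260 + 630·295293601) = (7176225079351, 372069937890)
(x_4, y_4) = (12151·7176225079351 + 372·630·372069937890, 12151·372069937890 + 630·7176225079351) = (174396621583094401, 9042043615292520)
(x_5, y_5) = (12151·174396621583094401 + 372·630·9042043615292520, 12151·9042043615292520 + 630·174396621583094401) = (4238186690536135053751, 219739743566768883150)

12151 630
295293601 15310260
7176225079351 372069937890
174396621583094401 9042043615292520
4238186690536135053751 219739743566768883150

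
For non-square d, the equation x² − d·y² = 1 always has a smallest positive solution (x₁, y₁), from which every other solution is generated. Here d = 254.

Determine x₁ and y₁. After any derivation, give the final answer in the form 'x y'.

255 16

√254 = [15; 1,14,1,30, …], period ℓ=4 (even) → k=3
a_0=15:  p_0=15·1+0=15,  q_0=15·0+1=1
a_1=1:  p_1=1·15+1=16,  q_1=1·1+0=1
a_2=14:  p_2=14·16+15=239,  q_2=14·1+1=15
a_3=1:  p_3=1·239+16=255,  q_3=1·15+1=16
→ (255, 16).  Check: 255²=65025, 254·16²=65024, difference 1.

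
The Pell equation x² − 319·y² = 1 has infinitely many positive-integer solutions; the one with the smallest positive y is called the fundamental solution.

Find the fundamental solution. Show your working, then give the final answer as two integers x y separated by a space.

√319 → a₀=17, period (1,6,5,1,4,…,6,1,34); ℓ=14 even so k=13
k=0  a_k=17  p_k/q_k = 17/1
…
k=2  a_k=6  p_k/q_k = 125/7
k=3  a_k=5  p_k/q_k = 643/36
k=4  a_k=1  p_k/q_k = 768/43
k=5  a_k=4  p_k/q_k = 3715/208
k=6  a_k=3  p_k/q_k = 11913/667
…
k=9  a_k=4  p_k/q_k = 250816/14043
k=10  a_k=1  p_k/q_k = 309613/17335
…
k=12  a_k=6  p_k/q_k = 11102899/621643
k=13  a_k=1  p_k/q_k = 12901780/722361
fundamental: x₁=12901780, y₁=722361  (since 166455927168400 − 319·521805414321 = 1)

12901780 722361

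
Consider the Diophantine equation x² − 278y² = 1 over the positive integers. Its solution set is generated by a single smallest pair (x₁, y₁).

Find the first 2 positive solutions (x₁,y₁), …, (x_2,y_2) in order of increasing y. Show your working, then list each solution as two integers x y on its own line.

d=278: √d = [16; 1,2,16,2,1,32] (ℓ=6, even), read p_5/q_5
i=0: a=16 ⇒ p=16, q=1
i=1: a=1 ⇒ p=17, q=1
i=2: a=2 ⇒ p=50, q=3
i=3: a=16 ⇒ p=817, q=49
i=4: a=2 ⇒ p=1684, q=101
i=5: a=1 ⇒ p=2501, q=150
→ (2501, 150).  Check: 2501²=6255001, 278·150²=6255000, difference 1.
n=2: (2501,150)∘(2501,150) = (2501·2501+278·150·150, 2501·150+150·2501) = (12510001,750300)

2501 150
12510001 750300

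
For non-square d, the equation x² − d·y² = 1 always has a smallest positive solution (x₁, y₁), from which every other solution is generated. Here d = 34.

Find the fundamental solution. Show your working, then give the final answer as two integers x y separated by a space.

[5; 1,4,1,10] for √34; ℓ=4 ⇒ convergent index 3
k=0  a_k=5  p_k/q_k = 5/1
k=1  a_k=1  p_k/q_k = 6/1
k=2  a_k=4  p_k/q_k = 29/5
k=3  a_k=1  p_k/q_k = 35/6
→ (35, 6).  Check: 35²=1225, 34·6²=1224, difference 1.

35 6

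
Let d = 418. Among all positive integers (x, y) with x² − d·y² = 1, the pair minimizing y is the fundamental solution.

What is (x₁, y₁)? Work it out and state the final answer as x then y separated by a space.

[20; 2,4,20,4,2,40] for √418; ℓ=6 ⇒ convergent index 5
i=0: a=20 ⇒ p=20, q=1
i=1: a=2 ⇒ p=41, q=2
i=2: a=4 ⇒ p=184, q=9
…
i=4: a=4 ⇒ p=15068, q=737
i=5: a=2 ⇒ p=33857, q=1656
(x₁, y₁) = (33857, 1656);  33857² − 418·1656² = 1 ✓

33857 1656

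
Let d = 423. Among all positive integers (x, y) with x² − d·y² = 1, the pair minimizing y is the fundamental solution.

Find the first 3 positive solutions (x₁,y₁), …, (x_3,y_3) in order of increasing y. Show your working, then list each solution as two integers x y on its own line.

[20; 1,1,3,4,3,1,1,40] for √423; ℓ=8 ⇒ convergent index 7
i=0: a=20 ⇒ p=20, q=1
…
i=3: a=3 ⇒ p=144, q=7
i=4: a=4 ⇒ p=617, q=30
…
i=6: a=1 ⇒ p=2612, q=127
i=7: a=1 ⇒ p=4607, q=224
→ (4607, 224).  Check: 4607²=21224449, 423·224²=21224448, difference 1.
(x_2, y_2) = (4607·4607 + 423·224·224, 4607·224 + 224·4607) = (42448897, 2063936)
(x_3, y_3) = (4607·42448897 + 423·224·2063936, 4607·2063936 + 224·42448897) = (391124132351, 19017106080)

4607 224
42448897 2063936
391124132351 19017106080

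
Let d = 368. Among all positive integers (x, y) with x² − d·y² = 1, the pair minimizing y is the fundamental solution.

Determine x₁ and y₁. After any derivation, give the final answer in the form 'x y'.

[19; 5,2,5,38] for √368; ℓ=4 ⇒ convergent index 3
a_0=19:  p_0=19·1+0=19,  q_0=19·0+1=1
a_1=5:  p_1=5·19+1=96,  q_1=5·1+0=5
a_2=2:  p_2=2·96+19=211,  q_2=2·5+1=11
a_3=5:  p_3=5·211+96=1151,  q_3=5·11+5=60
→ (1151, 60).  Check: 1151²=1324801, 368·60²=1324800, difference 1.

1151 60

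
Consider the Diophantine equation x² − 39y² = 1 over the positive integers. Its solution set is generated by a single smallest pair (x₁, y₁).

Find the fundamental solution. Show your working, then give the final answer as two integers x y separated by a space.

25 4

√39 → a₀=6, period (4,12); ℓ=2 even so k=1
a_0=6:  p_0=6·1+0=6,  q_0=6·0+1=1
a_1=4:  p_1=4·6+1=25,  q_1=4·1+0=4
fundamental: x₁=25, y₁=4  (since 625 − 39·16 = 1)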